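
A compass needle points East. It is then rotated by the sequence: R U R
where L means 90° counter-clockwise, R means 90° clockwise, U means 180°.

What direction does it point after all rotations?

Start: East
  R (right (90° clockwise)) -> South
  U (U-turn (180°)) -> North
  R (right (90° clockwise)) -> East
Final: East

Answer: Final heading: East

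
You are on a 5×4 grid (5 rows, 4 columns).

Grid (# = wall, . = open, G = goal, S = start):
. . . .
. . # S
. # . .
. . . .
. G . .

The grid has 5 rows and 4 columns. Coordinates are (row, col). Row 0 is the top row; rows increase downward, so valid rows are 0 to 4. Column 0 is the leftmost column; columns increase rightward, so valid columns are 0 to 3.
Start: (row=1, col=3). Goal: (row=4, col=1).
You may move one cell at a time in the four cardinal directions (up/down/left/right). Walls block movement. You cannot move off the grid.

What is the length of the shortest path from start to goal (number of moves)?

Answer: Shortest path length: 5

Derivation:
BFS from (row=1, col=3) until reaching (row=4, col=1):
  Distance 0: (row=1, col=3)
  Distance 1: (row=0, col=3), (row=2, col=3)
  Distance 2: (row=0, col=2), (row=2, col=2), (row=3, col=3)
  Distance 3: (row=0, col=1), (row=3, col=2), (row=4, col=3)
  Distance 4: (row=0, col=0), (row=1, col=1), (row=3, col=1), (row=4, col=2)
  Distance 5: (row=1, col=0), (row=3, col=0), (row=4, col=1)  <- goal reached here
One shortest path (5 moves): (row=1, col=3) -> (row=2, col=3) -> (row=2, col=2) -> (row=3, col=2) -> (row=3, col=1) -> (row=4, col=1)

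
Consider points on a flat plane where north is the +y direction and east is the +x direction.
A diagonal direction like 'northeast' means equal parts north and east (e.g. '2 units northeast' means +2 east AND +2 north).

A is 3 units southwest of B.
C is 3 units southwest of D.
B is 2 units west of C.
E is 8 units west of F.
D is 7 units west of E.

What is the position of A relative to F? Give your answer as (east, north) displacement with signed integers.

Answer: A is at (east=-23, north=-6) relative to F.

Derivation:
Place F at the origin (east=0, north=0).
  E is 8 units west of F: delta (east=-8, north=+0); E at (east=-8, north=0).
  D is 7 units west of E: delta (east=-7, north=+0); D at (east=-15, north=0).
  C is 3 units southwest of D: delta (east=-3, north=-3); C at (east=-18, north=-3).
  B is 2 units west of C: delta (east=-2, north=+0); B at (east=-20, north=-3).
  A is 3 units southwest of B: delta (east=-3, north=-3); A at (east=-23, north=-6).
Therefore A relative to F: (east=-23, north=-6).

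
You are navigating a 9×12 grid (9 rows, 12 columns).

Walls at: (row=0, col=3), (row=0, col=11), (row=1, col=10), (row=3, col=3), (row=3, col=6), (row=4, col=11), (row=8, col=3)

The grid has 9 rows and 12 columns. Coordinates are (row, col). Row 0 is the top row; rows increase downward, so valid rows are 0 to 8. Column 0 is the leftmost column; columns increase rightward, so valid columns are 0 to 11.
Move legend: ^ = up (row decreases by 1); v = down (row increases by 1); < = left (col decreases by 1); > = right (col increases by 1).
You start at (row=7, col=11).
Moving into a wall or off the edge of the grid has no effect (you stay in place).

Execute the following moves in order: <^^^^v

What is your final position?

Answer: Final position: (row=4, col=10)

Derivation:
Start: (row=7, col=11)
  < (left): (row=7, col=11) -> (row=7, col=10)
  ^ (up): (row=7, col=10) -> (row=6, col=10)
  ^ (up): (row=6, col=10) -> (row=5, col=10)
  ^ (up): (row=5, col=10) -> (row=4, col=10)
  ^ (up): (row=4, col=10) -> (row=3, col=10)
  v (down): (row=3, col=10) -> (row=4, col=10)
Final: (row=4, col=10)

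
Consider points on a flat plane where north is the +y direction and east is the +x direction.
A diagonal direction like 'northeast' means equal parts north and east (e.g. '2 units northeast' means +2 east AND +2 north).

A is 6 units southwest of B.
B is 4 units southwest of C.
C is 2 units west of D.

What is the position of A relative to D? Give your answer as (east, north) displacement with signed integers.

Place D at the origin (east=0, north=0).
  C is 2 units west of D: delta (east=-2, north=+0); C at (east=-2, north=0).
  B is 4 units southwest of C: delta (east=-4, north=-4); B at (east=-6, north=-4).
  A is 6 units southwest of B: delta (east=-6, north=-6); A at (east=-12, north=-10).
Therefore A relative to D: (east=-12, north=-10).

Answer: A is at (east=-12, north=-10) relative to D.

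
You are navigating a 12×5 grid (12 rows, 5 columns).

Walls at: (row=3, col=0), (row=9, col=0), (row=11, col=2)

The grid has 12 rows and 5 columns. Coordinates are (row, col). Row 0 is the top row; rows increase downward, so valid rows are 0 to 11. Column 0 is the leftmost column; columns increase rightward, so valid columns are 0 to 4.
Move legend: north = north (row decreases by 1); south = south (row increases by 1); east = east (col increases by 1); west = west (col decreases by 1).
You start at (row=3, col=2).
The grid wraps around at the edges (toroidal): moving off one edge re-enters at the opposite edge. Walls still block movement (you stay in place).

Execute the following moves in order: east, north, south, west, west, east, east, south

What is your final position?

Start: (row=3, col=2)
  east (east): (row=3, col=2) -> (row=3, col=3)
  north (north): (row=3, col=3) -> (row=2, col=3)
  south (south): (row=2, col=3) -> (row=3, col=3)
  west (west): (row=3, col=3) -> (row=3, col=2)
  west (west): (row=3, col=2) -> (row=3, col=1)
  east (east): (row=3, col=1) -> (row=3, col=2)
  east (east): (row=3, col=2) -> (row=3, col=3)
  south (south): (row=3, col=3) -> (row=4, col=3)
Final: (row=4, col=3)

Answer: Final position: (row=4, col=3)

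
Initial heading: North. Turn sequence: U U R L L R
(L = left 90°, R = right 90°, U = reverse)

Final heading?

Answer: Final heading: North

Derivation:
Start: North
  U (U-turn (180°)) -> South
  U (U-turn (180°)) -> North
  R (right (90° clockwise)) -> East
  L (left (90° counter-clockwise)) -> North
  L (left (90° counter-clockwise)) -> West
  R (right (90° clockwise)) -> North
Final: North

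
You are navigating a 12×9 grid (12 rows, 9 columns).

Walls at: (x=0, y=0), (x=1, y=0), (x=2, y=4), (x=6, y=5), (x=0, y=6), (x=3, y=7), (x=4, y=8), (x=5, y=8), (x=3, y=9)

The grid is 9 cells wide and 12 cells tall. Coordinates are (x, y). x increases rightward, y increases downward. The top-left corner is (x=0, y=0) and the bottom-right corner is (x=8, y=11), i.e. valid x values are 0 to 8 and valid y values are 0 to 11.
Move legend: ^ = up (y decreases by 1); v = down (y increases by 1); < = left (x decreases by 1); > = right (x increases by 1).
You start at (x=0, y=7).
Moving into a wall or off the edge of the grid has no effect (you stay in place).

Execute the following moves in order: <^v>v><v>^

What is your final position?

Answer: Final position: (x=2, y=9)

Derivation:
Start: (x=0, y=7)
  < (left): blocked, stay at (x=0, y=7)
  ^ (up): blocked, stay at (x=0, y=7)
  v (down): (x=0, y=7) -> (x=0, y=8)
  > (right): (x=0, y=8) -> (x=1, y=8)
  v (down): (x=1, y=8) -> (x=1, y=9)
  > (right): (x=1, y=9) -> (x=2, y=9)
  < (left): (x=2, y=9) -> (x=1, y=9)
  v (down): (x=1, y=9) -> (x=1, y=10)
  > (right): (x=1, y=10) -> (x=2, y=10)
  ^ (up): (x=2, y=10) -> (x=2, y=9)
Final: (x=2, y=9)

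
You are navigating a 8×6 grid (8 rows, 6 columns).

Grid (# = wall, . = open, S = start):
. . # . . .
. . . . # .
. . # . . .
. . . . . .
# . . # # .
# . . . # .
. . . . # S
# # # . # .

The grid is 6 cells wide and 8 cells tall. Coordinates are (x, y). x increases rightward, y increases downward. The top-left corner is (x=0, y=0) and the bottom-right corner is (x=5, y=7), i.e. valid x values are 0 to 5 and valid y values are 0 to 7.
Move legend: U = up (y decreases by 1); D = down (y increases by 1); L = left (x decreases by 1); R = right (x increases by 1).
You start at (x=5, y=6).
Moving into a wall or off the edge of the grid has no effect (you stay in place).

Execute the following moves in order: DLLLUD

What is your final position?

Answer: Final position: (x=5, y=7)

Derivation:
Start: (x=5, y=6)
  D (down): (x=5, y=6) -> (x=5, y=7)
  [×3]L (left): blocked, stay at (x=5, y=7)
  U (up): (x=5, y=7) -> (x=5, y=6)
  D (down): (x=5, y=6) -> (x=5, y=7)
Final: (x=5, y=7)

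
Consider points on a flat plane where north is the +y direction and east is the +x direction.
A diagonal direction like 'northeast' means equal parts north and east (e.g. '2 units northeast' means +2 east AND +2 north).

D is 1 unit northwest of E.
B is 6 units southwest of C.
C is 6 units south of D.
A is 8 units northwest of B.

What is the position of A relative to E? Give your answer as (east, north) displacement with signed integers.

Answer: A is at (east=-15, north=-3) relative to E.

Derivation:
Place E at the origin (east=0, north=0).
  D is 1 unit northwest of E: delta (east=-1, north=+1); D at (east=-1, north=1).
  C is 6 units south of D: delta (east=+0, north=-6); C at (east=-1, north=-5).
  B is 6 units southwest of C: delta (east=-6, north=-6); B at (east=-7, north=-11).
  A is 8 units northwest of B: delta (east=-8, north=+8); A at (east=-15, north=-3).
Therefore A relative to E: (east=-15, north=-3).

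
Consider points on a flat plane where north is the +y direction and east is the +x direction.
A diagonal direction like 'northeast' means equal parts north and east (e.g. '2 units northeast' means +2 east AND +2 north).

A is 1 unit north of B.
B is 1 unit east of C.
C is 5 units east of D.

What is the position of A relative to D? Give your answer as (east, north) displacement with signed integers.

Place D at the origin (east=0, north=0).
  C is 5 units east of D: delta (east=+5, north=+0); C at (east=5, north=0).
  B is 1 unit east of C: delta (east=+1, north=+0); B at (east=6, north=0).
  A is 1 unit north of B: delta (east=+0, north=+1); A at (east=6, north=1).
Therefore A relative to D: (east=6, north=1).

Answer: A is at (east=6, north=1) relative to D.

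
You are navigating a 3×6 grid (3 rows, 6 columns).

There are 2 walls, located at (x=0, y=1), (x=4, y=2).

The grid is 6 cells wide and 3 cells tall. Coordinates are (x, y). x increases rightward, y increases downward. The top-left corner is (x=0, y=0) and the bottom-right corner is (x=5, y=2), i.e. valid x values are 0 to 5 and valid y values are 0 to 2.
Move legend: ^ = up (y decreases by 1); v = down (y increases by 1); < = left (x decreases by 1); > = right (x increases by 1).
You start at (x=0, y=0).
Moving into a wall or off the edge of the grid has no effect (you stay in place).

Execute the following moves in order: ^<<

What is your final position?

Answer: Final position: (x=0, y=0)

Derivation:
Start: (x=0, y=0)
  ^ (up): blocked, stay at (x=0, y=0)
  < (left): blocked, stay at (x=0, y=0)
  < (left): blocked, stay at (x=0, y=0)
Final: (x=0, y=0)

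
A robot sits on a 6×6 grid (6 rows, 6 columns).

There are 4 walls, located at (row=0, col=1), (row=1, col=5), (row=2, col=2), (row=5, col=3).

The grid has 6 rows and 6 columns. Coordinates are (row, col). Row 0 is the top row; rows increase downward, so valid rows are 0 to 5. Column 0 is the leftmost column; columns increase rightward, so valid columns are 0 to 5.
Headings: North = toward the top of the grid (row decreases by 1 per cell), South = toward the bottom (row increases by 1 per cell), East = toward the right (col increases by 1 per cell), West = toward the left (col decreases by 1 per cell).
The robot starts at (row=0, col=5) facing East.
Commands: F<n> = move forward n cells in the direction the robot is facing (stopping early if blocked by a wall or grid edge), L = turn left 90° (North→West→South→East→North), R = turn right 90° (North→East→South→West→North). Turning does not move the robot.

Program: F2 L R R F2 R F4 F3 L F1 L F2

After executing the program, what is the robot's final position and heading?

Answer: Final position: (row=1, col=4), facing East

Derivation:
Start: (row=0, col=5), facing East
  F2: move forward 0/2 (blocked), now at (row=0, col=5)
  L: turn left, now facing North
  R: turn right, now facing East
  R: turn right, now facing South
  F2: move forward 0/2 (blocked), now at (row=0, col=5)
  R: turn right, now facing West
  F4: move forward 3/4 (blocked), now at (row=0, col=2)
  F3: move forward 0/3 (blocked), now at (row=0, col=2)
  L: turn left, now facing South
  F1: move forward 1, now at (row=1, col=2)
  L: turn left, now facing East
  F2: move forward 2, now at (row=1, col=4)
Final: (row=1, col=4), facing East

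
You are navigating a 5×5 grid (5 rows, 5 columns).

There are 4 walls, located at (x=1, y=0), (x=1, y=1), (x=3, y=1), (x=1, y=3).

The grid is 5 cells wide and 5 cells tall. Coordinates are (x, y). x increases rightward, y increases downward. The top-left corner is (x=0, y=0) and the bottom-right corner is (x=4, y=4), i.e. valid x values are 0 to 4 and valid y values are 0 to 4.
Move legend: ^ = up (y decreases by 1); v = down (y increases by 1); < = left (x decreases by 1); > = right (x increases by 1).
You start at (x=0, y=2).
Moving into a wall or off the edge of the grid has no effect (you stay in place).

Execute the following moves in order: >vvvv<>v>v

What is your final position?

Start: (x=0, y=2)
  > (right): (x=0, y=2) -> (x=1, y=2)
  [×4]v (down): blocked, stay at (x=1, y=2)
  < (left): (x=1, y=2) -> (x=0, y=2)
  > (right): (x=0, y=2) -> (x=1, y=2)
  v (down): blocked, stay at (x=1, y=2)
  > (right): (x=1, y=2) -> (x=2, y=2)
  v (down): (x=2, y=2) -> (x=2, y=3)
Final: (x=2, y=3)

Answer: Final position: (x=2, y=3)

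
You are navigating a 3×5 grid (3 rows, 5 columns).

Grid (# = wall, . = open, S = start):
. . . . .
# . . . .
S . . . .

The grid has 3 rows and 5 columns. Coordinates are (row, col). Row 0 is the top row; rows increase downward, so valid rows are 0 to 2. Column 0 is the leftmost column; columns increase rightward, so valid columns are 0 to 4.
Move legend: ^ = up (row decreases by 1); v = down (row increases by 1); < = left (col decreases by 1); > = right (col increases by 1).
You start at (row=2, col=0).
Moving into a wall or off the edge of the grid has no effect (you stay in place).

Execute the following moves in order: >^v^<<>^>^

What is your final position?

Start: (row=2, col=0)
  > (right): (row=2, col=0) -> (row=2, col=1)
  ^ (up): (row=2, col=1) -> (row=1, col=1)
  v (down): (row=1, col=1) -> (row=2, col=1)
  ^ (up): (row=2, col=1) -> (row=1, col=1)
  < (left): blocked, stay at (row=1, col=1)
  < (left): blocked, stay at (row=1, col=1)
  > (right): (row=1, col=1) -> (row=1, col=2)
  ^ (up): (row=1, col=2) -> (row=0, col=2)
  > (right): (row=0, col=2) -> (row=0, col=3)
  ^ (up): blocked, stay at (row=0, col=3)
Final: (row=0, col=3)

Answer: Final position: (row=0, col=3)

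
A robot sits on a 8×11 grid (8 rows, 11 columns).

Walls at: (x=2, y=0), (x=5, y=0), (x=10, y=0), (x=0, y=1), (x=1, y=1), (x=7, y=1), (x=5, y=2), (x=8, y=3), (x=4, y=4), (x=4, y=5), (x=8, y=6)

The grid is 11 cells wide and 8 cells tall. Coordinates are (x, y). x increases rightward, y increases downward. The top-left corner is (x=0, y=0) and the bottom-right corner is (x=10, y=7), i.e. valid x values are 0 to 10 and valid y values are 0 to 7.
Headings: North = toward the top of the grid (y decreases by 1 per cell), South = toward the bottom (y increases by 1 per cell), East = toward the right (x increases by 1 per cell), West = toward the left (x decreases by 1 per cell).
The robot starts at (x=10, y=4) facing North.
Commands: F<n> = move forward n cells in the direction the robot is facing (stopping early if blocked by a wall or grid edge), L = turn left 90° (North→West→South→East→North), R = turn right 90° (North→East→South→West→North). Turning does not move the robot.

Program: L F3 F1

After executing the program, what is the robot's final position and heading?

Answer: Final position: (x=6, y=4), facing West

Derivation:
Start: (x=10, y=4), facing North
  L: turn left, now facing West
  F3: move forward 3, now at (x=7, y=4)
  F1: move forward 1, now at (x=6, y=4)
Final: (x=6, y=4), facing West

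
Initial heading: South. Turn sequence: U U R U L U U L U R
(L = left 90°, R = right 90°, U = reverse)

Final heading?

Answer: Final heading: South

Derivation:
Start: South
  U (U-turn (180°)) -> North
  U (U-turn (180°)) -> South
  R (right (90° clockwise)) -> West
  U (U-turn (180°)) -> East
  L (left (90° counter-clockwise)) -> North
  U (U-turn (180°)) -> South
  U (U-turn (180°)) -> North
  L (left (90° counter-clockwise)) -> West
  U (U-turn (180°)) -> East
  R (right (90° clockwise)) -> South
Final: South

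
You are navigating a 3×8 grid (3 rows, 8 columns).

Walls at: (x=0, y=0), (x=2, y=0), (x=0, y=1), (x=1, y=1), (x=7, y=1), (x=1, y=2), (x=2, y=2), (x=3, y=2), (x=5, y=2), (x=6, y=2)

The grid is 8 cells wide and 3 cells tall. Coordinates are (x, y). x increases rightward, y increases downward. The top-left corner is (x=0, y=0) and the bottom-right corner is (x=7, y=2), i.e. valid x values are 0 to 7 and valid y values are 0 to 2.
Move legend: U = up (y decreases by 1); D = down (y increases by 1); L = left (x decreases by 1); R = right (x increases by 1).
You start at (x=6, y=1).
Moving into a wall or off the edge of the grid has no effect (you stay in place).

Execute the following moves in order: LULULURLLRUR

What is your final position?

Answer: Final position: (x=5, y=0)

Derivation:
Start: (x=6, y=1)
  L (left): (x=6, y=1) -> (x=5, y=1)
  U (up): (x=5, y=1) -> (x=5, y=0)
  L (left): (x=5, y=0) -> (x=4, y=0)
  U (up): blocked, stay at (x=4, y=0)
  L (left): (x=4, y=0) -> (x=3, y=0)
  U (up): blocked, stay at (x=3, y=0)
  R (right): (x=3, y=0) -> (x=4, y=0)
  L (left): (x=4, y=0) -> (x=3, y=0)
  L (left): blocked, stay at (x=3, y=0)
  R (right): (x=3, y=0) -> (x=4, y=0)
  U (up): blocked, stay at (x=4, y=0)
  R (right): (x=4, y=0) -> (x=5, y=0)
Final: (x=5, y=0)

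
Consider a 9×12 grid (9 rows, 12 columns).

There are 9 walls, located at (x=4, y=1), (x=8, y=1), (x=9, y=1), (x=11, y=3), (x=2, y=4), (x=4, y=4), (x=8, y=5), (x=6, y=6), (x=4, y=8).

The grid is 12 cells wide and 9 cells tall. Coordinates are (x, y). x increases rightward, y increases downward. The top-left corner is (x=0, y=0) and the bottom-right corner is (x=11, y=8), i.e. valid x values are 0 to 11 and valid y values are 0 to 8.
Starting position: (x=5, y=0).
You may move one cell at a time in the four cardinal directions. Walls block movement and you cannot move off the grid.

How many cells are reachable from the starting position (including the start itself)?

Answer: Reachable cells: 99

Derivation:
BFS flood-fill from (x=5, y=0):
  Distance 0: (x=5, y=0)
  Distance 1: (x=4, y=0), (x=6, y=0), (x=5, y=1)
  Distance 2: (x=3, y=0), (x=7, y=0), (x=6, y=1), (x=5, y=2)
  Distance 3: (x=2, y=0), (x=8, y=0), (x=3, y=1), (x=7, y=1), (x=4, y=2), (x=6, y=2), (x=5, y=3)
  Distance 4: (x=1, y=0), (x=9, y=0), (x=2, y=1), (x=3, y=2), (x=7, y=2), (x=4, y=3), (x=6, y=3), (x=5, y=4)
  Distance 5: (x=0, y=0), (x=10, y=0), (x=1, y=1), (x=2, y=2), (x=8, y=2), (x=3, y=3), (x=7, y=3), (x=6, y=4), (x=5, y=5)
  Distance 6: (x=11, y=0), (x=0, y=1), (x=10, y=1), (x=1, y=2), (x=9, y=2), (x=2, y=3), (x=8, y=3), (x=3, y=4), (x=7, y=4), (x=4, y=5), (x=6, y=5), (x=5, y=6)
  Distance 7: (x=11, y=1), (x=0, y=2), (x=10, y=2), (x=1, y=3), (x=9, y=3), (x=8, y=4), (x=3, y=5), (x=7, y=5), (x=4, y=6), (x=5, y=7)
  Distance 8: (x=11, y=2), (x=0, y=3), (x=10, y=3), (x=1, y=4), (x=9, y=4), (x=2, y=5), (x=3, y=6), (x=7, y=6), (x=4, y=7), (x=6, y=7), (x=5, y=8)
  Distance 9: (x=0, y=4), (x=10, y=4), (x=1, y=5), (x=9, y=5), (x=2, y=6), (x=8, y=6), (x=3, y=7), (x=7, y=7), (x=6, y=8)
  Distance 10: (x=11, y=4), (x=0, y=5), (x=10, y=5), (x=1, y=6), (x=9, y=6), (x=2, y=7), (x=8, y=7), (x=3, y=8), (x=7, y=8)
  Distance 11: (x=11, y=5), (x=0, y=6), (x=10, y=6), (x=1, y=7), (x=9, y=7), (x=2, y=8), (x=8, y=8)
  Distance 12: (x=11, y=6), (x=0, y=7), (x=10, y=7), (x=1, y=8), (x=9, y=8)
  Distance 13: (x=11, y=7), (x=0, y=8), (x=10, y=8)
  Distance 14: (x=11, y=8)
Total reachable: 99 (grid has 99 open cells total)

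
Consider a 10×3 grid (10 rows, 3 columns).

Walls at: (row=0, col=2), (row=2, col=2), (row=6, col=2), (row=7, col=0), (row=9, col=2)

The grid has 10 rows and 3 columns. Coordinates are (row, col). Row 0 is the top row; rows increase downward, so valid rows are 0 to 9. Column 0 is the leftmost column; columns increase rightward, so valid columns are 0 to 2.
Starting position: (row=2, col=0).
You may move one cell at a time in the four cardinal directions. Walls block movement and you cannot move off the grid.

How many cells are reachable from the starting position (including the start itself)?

BFS flood-fill from (row=2, col=0):
  Distance 0: (row=2, col=0)
  Distance 1: (row=1, col=0), (row=2, col=1), (row=3, col=0)
  Distance 2: (row=0, col=0), (row=1, col=1), (row=3, col=1), (row=4, col=0)
  Distance 3: (row=0, col=1), (row=1, col=2), (row=3, col=2), (row=4, col=1), (row=5, col=0)
  Distance 4: (row=4, col=2), (row=5, col=1), (row=6, col=0)
  Distance 5: (row=5, col=2), (row=6, col=1)
  Distance 6: (row=7, col=1)
  Distance 7: (row=7, col=2), (row=8, col=1)
  Distance 8: (row=8, col=0), (row=8, col=2), (row=9, col=1)
  Distance 9: (row=9, col=0)
Total reachable: 25 (grid has 25 open cells total)

Answer: Reachable cells: 25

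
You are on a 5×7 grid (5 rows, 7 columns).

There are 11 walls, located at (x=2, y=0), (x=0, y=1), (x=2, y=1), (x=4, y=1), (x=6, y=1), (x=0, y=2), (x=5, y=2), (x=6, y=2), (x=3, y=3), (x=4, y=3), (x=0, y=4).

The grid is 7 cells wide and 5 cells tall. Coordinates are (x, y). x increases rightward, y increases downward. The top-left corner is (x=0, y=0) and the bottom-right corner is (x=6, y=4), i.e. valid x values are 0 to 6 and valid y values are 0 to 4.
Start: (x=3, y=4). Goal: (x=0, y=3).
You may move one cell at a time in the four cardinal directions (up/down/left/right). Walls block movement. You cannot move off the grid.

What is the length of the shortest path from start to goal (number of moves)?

Answer: Shortest path length: 4

Derivation:
BFS from (x=3, y=4) until reaching (x=0, y=3):
  Distance 0: (x=3, y=4)
  Distance 1: (x=2, y=4), (x=4, y=4)
  Distance 2: (x=2, y=3), (x=1, y=4), (x=5, y=4)
  Distance 3: (x=2, y=2), (x=1, y=3), (x=5, y=3), (x=6, y=4)
  Distance 4: (x=1, y=2), (x=3, y=2), (x=0, y=3), (x=6, y=3)  <- goal reached here
One shortest path (4 moves): (x=3, y=4) -> (x=2, y=4) -> (x=1, y=4) -> (x=1, y=3) -> (x=0, y=3)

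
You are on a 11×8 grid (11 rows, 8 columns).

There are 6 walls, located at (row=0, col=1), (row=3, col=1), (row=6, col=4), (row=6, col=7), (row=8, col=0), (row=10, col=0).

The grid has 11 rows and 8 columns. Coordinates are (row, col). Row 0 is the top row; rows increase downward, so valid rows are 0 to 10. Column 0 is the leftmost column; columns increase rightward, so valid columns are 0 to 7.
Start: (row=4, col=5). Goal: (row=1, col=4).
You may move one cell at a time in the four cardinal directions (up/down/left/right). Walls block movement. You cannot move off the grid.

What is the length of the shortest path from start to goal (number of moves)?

BFS from (row=4, col=5) until reaching (row=1, col=4):
  Distance 0: (row=4, col=5)
  Distance 1: (row=3, col=5), (row=4, col=4), (row=4, col=6), (row=5, col=5)
  Distance 2: (row=2, col=5), (row=3, col=4), (row=3, col=6), (row=4, col=3), (row=4, col=7), (row=5, col=4), (row=5, col=6), (row=6, col=5)
  Distance 3: (row=1, col=5), (row=2, col=4), (row=2, col=6), (row=3, col=3), (row=3, col=7), (row=4, col=2), (row=5, col=3), (row=5, col=7), (row=6, col=6), (row=7, col=5)
  Distance 4: (row=0, col=5), (row=1, col=4), (row=1, col=6), (row=2, col=3), (row=2, col=7), (row=3, col=2), (row=4, col=1), (row=5, col=2), (row=6, col=3), (row=7, col=4), (row=7, col=6), (row=8, col=5)  <- goal reached here
One shortest path (4 moves): (row=4, col=5) -> (row=4, col=4) -> (row=3, col=4) -> (row=2, col=4) -> (row=1, col=4)

Answer: Shortest path length: 4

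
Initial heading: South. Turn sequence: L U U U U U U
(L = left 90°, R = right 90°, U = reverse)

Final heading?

Answer: Final heading: East

Derivation:
Start: South
  L (left (90° counter-clockwise)) -> East
  U (U-turn (180°)) -> West
  U (U-turn (180°)) -> East
  U (U-turn (180°)) -> West
  U (U-turn (180°)) -> East
  U (U-turn (180°)) -> West
  U (U-turn (180°)) -> East
Final: East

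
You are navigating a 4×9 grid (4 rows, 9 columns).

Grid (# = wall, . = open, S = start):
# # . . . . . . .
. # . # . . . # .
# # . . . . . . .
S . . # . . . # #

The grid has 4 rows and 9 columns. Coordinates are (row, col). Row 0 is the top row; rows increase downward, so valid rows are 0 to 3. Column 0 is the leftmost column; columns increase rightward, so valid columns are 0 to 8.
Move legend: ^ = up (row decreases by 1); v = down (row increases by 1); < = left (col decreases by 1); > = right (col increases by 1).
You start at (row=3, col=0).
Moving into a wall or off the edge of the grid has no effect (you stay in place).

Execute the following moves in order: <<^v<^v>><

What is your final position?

Answer: Final position: (row=3, col=1)

Derivation:
Start: (row=3, col=0)
  < (left): blocked, stay at (row=3, col=0)
  < (left): blocked, stay at (row=3, col=0)
  ^ (up): blocked, stay at (row=3, col=0)
  v (down): blocked, stay at (row=3, col=0)
  < (left): blocked, stay at (row=3, col=0)
  ^ (up): blocked, stay at (row=3, col=0)
  v (down): blocked, stay at (row=3, col=0)
  > (right): (row=3, col=0) -> (row=3, col=1)
  > (right): (row=3, col=1) -> (row=3, col=2)
  < (left): (row=3, col=2) -> (row=3, col=1)
Final: (row=3, col=1)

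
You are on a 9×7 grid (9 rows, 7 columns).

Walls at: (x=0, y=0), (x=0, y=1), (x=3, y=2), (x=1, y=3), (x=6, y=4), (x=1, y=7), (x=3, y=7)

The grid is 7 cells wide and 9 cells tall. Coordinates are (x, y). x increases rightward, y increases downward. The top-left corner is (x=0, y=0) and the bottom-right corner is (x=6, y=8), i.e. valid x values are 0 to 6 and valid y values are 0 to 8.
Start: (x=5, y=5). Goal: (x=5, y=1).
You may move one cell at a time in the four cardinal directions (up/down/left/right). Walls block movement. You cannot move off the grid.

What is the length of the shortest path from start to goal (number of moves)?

Answer: Shortest path length: 4

Derivation:
BFS from (x=5, y=5) until reaching (x=5, y=1):
  Distance 0: (x=5, y=5)
  Distance 1: (x=5, y=4), (x=4, y=5), (x=6, y=5), (x=5, y=6)
  Distance 2: (x=5, y=3), (x=4, y=4), (x=3, y=5), (x=4, y=6), (x=6, y=6), (x=5, y=7)
  Distance 3: (x=5, y=2), (x=4, y=3), (x=6, y=3), (x=3, y=4), (x=2, y=5), (x=3, y=6), (x=4, y=7), (x=6, y=7), (x=5, y=8)
  Distance 4: (x=5, y=1), (x=4, y=2), (x=6, y=2), (x=3, y=3), (x=2, y=4), (x=1, y=5), (x=2, y=6), (x=4, y=8), (x=6, y=8)  <- goal reached here
One shortest path (4 moves): (x=5, y=5) -> (x=5, y=4) -> (x=5, y=3) -> (x=5, y=2) -> (x=5, y=1)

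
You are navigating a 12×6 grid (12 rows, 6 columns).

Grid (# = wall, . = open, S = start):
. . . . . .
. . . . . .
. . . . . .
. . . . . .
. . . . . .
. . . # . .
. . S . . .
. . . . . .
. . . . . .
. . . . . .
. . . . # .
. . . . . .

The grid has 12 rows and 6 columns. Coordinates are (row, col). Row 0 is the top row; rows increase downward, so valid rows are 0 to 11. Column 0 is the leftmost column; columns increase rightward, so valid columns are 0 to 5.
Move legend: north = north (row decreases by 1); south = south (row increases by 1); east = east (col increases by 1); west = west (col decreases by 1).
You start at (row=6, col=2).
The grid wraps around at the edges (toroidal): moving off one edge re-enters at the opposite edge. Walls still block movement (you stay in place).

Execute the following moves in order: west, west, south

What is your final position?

Start: (row=6, col=2)
  west (west): (row=6, col=2) -> (row=6, col=1)
  west (west): (row=6, col=1) -> (row=6, col=0)
  south (south): (row=6, col=0) -> (row=7, col=0)
Final: (row=7, col=0)

Answer: Final position: (row=7, col=0)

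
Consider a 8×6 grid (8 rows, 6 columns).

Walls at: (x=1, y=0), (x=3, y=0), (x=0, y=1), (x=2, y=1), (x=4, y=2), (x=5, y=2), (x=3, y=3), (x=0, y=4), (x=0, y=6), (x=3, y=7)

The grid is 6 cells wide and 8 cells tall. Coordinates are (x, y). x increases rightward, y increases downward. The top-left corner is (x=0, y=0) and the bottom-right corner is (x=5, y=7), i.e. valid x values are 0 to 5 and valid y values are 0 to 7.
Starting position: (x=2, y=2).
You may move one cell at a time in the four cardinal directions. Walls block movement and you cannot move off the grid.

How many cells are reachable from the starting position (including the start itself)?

Answer: Reachable cells: 36

Derivation:
BFS flood-fill from (x=2, y=2):
  Distance 0: (x=2, y=2)
  Distance 1: (x=1, y=2), (x=3, y=2), (x=2, y=3)
  Distance 2: (x=1, y=1), (x=3, y=1), (x=0, y=2), (x=1, y=3), (x=2, y=4)
  Distance 3: (x=4, y=1), (x=0, y=3), (x=1, y=4), (x=3, y=4), (x=2, y=5)
  Distance 4: (x=4, y=0), (x=5, y=1), (x=4, y=4), (x=1, y=5), (x=3, y=5), (x=2, y=6)
  Distance 5: (x=5, y=0), (x=4, y=3), (x=5, y=4), (x=0, y=5), (x=4, y=5), (x=1, y=6), (x=3, y=6), (x=2, y=7)
  Distance 6: (x=5, y=3), (x=5, y=5), (x=4, y=6), (x=1, y=7)
  Distance 7: (x=5, y=6), (x=0, y=7), (x=4, y=7)
  Distance 8: (x=5, y=7)
Total reachable: 36 (grid has 38 open cells total)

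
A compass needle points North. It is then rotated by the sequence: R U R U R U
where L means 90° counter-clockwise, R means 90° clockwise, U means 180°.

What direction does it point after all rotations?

Start: North
  R (right (90° clockwise)) -> East
  U (U-turn (180°)) -> West
  R (right (90° clockwise)) -> North
  U (U-turn (180°)) -> South
  R (right (90° clockwise)) -> West
  U (U-turn (180°)) -> East
Final: East

Answer: Final heading: East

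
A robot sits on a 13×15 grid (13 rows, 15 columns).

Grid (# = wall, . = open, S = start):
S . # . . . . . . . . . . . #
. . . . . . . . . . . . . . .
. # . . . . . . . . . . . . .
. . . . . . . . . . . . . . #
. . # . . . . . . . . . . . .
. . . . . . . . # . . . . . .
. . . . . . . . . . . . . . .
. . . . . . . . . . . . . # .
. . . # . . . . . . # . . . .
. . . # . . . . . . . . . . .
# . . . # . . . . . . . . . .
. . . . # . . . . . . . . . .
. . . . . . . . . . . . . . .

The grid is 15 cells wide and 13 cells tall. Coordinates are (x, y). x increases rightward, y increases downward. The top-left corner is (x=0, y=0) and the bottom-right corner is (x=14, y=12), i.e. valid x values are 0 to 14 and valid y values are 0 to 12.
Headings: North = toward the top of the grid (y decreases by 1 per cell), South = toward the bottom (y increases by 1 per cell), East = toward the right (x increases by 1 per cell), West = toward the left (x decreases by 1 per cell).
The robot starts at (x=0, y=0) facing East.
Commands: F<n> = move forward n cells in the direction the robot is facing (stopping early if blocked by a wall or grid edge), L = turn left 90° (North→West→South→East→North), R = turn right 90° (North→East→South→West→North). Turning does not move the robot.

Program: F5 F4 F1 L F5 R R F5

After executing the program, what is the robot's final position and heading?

Answer: Final position: (x=1, y=1), facing South

Derivation:
Start: (x=0, y=0), facing East
  F5: move forward 1/5 (blocked), now at (x=1, y=0)
  F4: move forward 0/4 (blocked), now at (x=1, y=0)
  F1: move forward 0/1 (blocked), now at (x=1, y=0)
  L: turn left, now facing North
  F5: move forward 0/5 (blocked), now at (x=1, y=0)
  R: turn right, now facing East
  R: turn right, now facing South
  F5: move forward 1/5 (blocked), now at (x=1, y=1)
Final: (x=1, y=1), facing South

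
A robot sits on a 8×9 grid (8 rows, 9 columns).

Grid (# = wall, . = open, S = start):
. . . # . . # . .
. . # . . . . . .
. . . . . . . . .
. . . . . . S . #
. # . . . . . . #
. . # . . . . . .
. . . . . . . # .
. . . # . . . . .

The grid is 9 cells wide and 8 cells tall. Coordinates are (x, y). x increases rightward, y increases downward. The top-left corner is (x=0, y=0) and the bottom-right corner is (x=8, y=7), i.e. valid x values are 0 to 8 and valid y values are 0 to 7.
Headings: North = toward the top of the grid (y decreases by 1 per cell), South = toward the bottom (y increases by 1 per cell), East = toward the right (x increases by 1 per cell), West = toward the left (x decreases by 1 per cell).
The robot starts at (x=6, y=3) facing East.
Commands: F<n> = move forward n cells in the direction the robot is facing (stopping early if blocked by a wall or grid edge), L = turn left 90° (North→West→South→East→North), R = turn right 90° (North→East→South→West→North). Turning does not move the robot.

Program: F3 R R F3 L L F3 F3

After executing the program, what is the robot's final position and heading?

Start: (x=6, y=3), facing East
  F3: move forward 1/3 (blocked), now at (x=7, y=3)
  R: turn right, now facing South
  R: turn right, now facing West
  F3: move forward 3, now at (x=4, y=3)
  L: turn left, now facing South
  L: turn left, now facing East
  F3: move forward 3, now at (x=7, y=3)
  F3: move forward 0/3 (blocked), now at (x=7, y=3)
Final: (x=7, y=3), facing East

Answer: Final position: (x=7, y=3), facing East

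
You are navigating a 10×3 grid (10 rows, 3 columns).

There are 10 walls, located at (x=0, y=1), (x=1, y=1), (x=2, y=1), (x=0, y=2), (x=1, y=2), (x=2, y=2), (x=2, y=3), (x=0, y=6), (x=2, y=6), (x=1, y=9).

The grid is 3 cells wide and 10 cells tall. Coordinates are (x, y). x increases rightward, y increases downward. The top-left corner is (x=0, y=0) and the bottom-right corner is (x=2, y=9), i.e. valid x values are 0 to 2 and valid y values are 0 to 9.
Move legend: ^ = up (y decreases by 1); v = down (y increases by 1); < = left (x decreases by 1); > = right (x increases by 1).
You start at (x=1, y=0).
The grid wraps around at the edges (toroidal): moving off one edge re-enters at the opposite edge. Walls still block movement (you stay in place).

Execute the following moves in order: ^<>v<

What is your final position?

Start: (x=1, y=0)
  ^ (up): blocked, stay at (x=1, y=0)
  < (left): (x=1, y=0) -> (x=0, y=0)
  > (right): (x=0, y=0) -> (x=1, y=0)
  v (down): blocked, stay at (x=1, y=0)
  < (left): (x=1, y=0) -> (x=0, y=0)
Final: (x=0, y=0)

Answer: Final position: (x=0, y=0)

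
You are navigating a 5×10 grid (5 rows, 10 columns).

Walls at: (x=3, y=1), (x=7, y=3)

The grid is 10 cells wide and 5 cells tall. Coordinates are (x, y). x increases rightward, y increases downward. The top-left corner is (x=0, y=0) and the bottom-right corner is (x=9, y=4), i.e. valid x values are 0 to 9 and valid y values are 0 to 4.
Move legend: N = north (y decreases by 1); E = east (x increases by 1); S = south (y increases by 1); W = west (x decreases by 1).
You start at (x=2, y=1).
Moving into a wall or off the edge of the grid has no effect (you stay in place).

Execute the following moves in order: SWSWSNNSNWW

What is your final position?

Answer: Final position: (x=0, y=2)

Derivation:
Start: (x=2, y=1)
  S (south): (x=2, y=1) -> (x=2, y=2)
  W (west): (x=2, y=2) -> (x=1, y=2)
  S (south): (x=1, y=2) -> (x=1, y=3)
  W (west): (x=1, y=3) -> (x=0, y=3)
  S (south): (x=0, y=3) -> (x=0, y=4)
  N (north): (x=0, y=4) -> (x=0, y=3)
  N (north): (x=0, y=3) -> (x=0, y=2)
  S (south): (x=0, y=2) -> (x=0, y=3)
  N (north): (x=0, y=3) -> (x=0, y=2)
  W (west): blocked, stay at (x=0, y=2)
  W (west): blocked, stay at (x=0, y=2)
Final: (x=0, y=2)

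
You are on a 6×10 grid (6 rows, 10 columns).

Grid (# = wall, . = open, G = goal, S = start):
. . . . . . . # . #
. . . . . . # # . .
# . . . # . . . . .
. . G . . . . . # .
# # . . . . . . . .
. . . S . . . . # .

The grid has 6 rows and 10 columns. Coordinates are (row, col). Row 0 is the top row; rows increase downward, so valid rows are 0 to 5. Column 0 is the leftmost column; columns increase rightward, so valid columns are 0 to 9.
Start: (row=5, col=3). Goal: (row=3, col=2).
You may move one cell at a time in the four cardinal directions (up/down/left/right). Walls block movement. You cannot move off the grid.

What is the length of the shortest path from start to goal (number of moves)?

Answer: Shortest path length: 3

Derivation:
BFS from (row=5, col=3) until reaching (row=3, col=2):
  Distance 0: (row=5, col=3)
  Distance 1: (row=4, col=3), (row=5, col=2), (row=5, col=4)
  Distance 2: (row=3, col=3), (row=4, col=2), (row=4, col=4), (row=5, col=1), (row=5, col=5)
  Distance 3: (row=2, col=3), (row=3, col=2), (row=3, col=4), (row=4, col=5), (row=5, col=0), (row=5, col=6)  <- goal reached here
One shortest path (3 moves): (row=5, col=3) -> (row=5, col=2) -> (row=4, col=2) -> (row=3, col=2)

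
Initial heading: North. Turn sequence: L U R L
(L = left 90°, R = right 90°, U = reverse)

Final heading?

Start: North
  L (left (90° counter-clockwise)) -> West
  U (U-turn (180°)) -> East
  R (right (90° clockwise)) -> South
  L (left (90° counter-clockwise)) -> East
Final: East

Answer: Final heading: East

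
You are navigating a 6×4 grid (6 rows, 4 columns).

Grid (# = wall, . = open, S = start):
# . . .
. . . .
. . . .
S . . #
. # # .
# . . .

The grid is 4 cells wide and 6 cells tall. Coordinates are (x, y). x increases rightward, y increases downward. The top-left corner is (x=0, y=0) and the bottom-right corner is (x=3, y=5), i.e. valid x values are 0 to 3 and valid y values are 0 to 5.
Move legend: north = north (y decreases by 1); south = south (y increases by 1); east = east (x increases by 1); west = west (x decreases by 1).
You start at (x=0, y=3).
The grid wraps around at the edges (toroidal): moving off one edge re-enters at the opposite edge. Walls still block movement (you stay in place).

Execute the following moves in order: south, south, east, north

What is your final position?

Answer: Final position: (x=0, y=3)

Derivation:
Start: (x=0, y=3)
  south (south): (x=0, y=3) -> (x=0, y=4)
  south (south): blocked, stay at (x=0, y=4)
  east (east): blocked, stay at (x=0, y=4)
  north (north): (x=0, y=4) -> (x=0, y=3)
Final: (x=0, y=3)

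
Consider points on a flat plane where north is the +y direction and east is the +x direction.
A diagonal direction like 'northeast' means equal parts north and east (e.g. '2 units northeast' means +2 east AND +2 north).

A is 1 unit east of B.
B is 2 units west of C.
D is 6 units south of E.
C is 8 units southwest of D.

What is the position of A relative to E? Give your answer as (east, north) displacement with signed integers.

Place E at the origin (east=0, north=0).
  D is 6 units south of E: delta (east=+0, north=-6); D at (east=0, north=-6).
  C is 8 units southwest of D: delta (east=-8, north=-8); C at (east=-8, north=-14).
  B is 2 units west of C: delta (east=-2, north=+0); B at (east=-10, north=-14).
  A is 1 unit east of B: delta (east=+1, north=+0); A at (east=-9, north=-14).
Therefore A relative to E: (east=-9, north=-14).

Answer: A is at (east=-9, north=-14) relative to E.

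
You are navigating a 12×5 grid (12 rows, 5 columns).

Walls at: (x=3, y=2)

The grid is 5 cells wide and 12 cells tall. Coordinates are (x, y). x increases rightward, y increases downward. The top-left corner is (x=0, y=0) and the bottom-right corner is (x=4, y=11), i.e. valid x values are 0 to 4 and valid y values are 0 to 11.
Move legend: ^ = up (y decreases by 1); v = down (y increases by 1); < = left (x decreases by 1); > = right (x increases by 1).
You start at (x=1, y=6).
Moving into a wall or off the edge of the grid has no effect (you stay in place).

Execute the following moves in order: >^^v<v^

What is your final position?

Answer: Final position: (x=1, y=5)

Derivation:
Start: (x=1, y=6)
  > (right): (x=1, y=6) -> (x=2, y=6)
  ^ (up): (x=2, y=6) -> (x=2, y=5)
  ^ (up): (x=2, y=5) -> (x=2, y=4)
  v (down): (x=2, y=4) -> (x=2, y=5)
  < (left): (x=2, y=5) -> (x=1, y=5)
  v (down): (x=1, y=5) -> (x=1, y=6)
  ^ (up): (x=1, y=6) -> (x=1, y=5)
Final: (x=1, y=5)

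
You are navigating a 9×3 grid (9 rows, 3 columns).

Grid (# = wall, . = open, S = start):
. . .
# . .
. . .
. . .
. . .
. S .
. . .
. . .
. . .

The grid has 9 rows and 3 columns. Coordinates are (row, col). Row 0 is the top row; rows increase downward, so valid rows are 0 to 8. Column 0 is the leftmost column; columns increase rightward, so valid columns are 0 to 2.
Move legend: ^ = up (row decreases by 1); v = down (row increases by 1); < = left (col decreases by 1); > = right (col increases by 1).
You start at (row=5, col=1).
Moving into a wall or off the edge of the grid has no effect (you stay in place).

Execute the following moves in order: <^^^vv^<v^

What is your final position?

Start: (row=5, col=1)
  < (left): (row=5, col=1) -> (row=5, col=0)
  ^ (up): (row=5, col=0) -> (row=4, col=0)
  ^ (up): (row=4, col=0) -> (row=3, col=0)
  ^ (up): (row=3, col=0) -> (row=2, col=0)
  v (down): (row=2, col=0) -> (row=3, col=0)
  v (down): (row=3, col=0) -> (row=4, col=0)
  ^ (up): (row=4, col=0) -> (row=3, col=0)
  < (left): blocked, stay at (row=3, col=0)
  v (down): (row=3, col=0) -> (row=4, col=0)
  ^ (up): (row=4, col=0) -> (row=3, col=0)
Final: (row=3, col=0)

Answer: Final position: (row=3, col=0)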